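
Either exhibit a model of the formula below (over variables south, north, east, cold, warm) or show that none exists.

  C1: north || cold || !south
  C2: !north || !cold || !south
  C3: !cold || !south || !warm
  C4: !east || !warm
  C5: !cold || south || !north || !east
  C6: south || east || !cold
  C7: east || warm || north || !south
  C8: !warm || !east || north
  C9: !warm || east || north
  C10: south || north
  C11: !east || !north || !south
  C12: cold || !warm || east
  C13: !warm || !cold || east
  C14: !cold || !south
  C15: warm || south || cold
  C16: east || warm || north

Branch on east: set east = false.
Branch on south: set south = true.
The clause (!cold) is unit, so cold = false.
The clause (north) is unit, so north = true.
The clause (!warm) is unit, so warm = false.
All clauses are satisfied.

south: true, north: true, east: false, cold: false, warm: false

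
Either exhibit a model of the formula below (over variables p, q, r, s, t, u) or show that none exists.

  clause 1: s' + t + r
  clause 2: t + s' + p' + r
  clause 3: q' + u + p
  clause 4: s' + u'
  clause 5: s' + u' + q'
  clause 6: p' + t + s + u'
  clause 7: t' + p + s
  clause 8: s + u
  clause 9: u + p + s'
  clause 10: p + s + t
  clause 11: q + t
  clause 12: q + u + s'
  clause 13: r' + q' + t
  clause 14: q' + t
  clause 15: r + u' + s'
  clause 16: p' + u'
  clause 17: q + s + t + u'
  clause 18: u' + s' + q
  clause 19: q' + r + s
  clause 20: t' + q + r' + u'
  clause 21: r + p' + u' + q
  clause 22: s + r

p ↦ 1; q ↦ 1; r ↦ 1; s ↦ 1; t ↦ 1; u ↦ 0

Case s = 1:
Unit clause (u') forces u = 0.
Unit clause (p) forces p = 1.
Unit clause (q) forces q = 1.
Unit clause (t) forces t = 1.
No clause remains; r is free.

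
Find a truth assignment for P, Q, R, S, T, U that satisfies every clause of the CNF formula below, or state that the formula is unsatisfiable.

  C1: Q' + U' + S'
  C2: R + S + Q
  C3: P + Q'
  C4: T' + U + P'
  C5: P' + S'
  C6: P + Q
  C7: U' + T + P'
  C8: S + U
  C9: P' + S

UNSATISFIABLE

Suppose P = 1.
Unit clause (S') forces S = 0.
Now (S) is unsatisfied and unit — conflict.
That branch fails; take P = 0 instead.
Unit clause (Q') forces Q = 0.
Now (Q) is unsatisfied and unit — conflict.
Neither P = 1 nor P = 0 works.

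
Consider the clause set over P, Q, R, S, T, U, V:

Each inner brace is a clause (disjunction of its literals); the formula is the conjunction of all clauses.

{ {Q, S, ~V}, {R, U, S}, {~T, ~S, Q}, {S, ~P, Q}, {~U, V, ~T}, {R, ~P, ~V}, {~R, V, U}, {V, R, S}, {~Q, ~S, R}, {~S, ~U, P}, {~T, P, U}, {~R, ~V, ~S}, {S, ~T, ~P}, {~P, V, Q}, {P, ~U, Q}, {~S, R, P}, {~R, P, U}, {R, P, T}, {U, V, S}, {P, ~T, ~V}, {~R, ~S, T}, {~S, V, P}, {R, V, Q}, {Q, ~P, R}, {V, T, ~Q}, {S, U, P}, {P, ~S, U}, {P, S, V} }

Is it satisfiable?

Case Q = 1:
Case S = 0:
Case R = 1:
Case V = 1:
Case T = 0:
Case P = 1:
No clause remains; U is free.
A satisfying assignment: P=1; Q=1; R=1; S=0; T=0; U=1; V=1.

Yes, satisfiable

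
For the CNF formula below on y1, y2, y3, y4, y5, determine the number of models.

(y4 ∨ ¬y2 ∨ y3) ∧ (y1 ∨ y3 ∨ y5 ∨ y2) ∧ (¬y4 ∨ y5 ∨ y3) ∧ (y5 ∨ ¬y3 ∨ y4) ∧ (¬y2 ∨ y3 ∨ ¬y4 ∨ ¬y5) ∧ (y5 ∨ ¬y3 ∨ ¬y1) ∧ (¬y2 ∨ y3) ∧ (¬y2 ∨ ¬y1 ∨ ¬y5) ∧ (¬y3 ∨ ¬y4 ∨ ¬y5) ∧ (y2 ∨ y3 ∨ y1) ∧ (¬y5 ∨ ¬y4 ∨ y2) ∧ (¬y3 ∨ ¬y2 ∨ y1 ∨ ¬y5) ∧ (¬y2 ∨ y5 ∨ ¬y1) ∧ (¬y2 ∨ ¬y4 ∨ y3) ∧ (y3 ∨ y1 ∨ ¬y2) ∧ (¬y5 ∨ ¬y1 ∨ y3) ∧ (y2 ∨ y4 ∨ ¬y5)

3

There are 2^5 = 32 truth assignments over (y1, y2, y3, y4, y5).
Split on y5. With y5 = True, the clauses containing y5 are satisfied and ¬y5 drops from the rest; 0 of the 2^4 = 16 assignments to the other variables satisfy what remains.
With y5 = False, by the same count on the reduced clause set, 3 assignments work.
(One model: y1=F, y2=F, y3=T, y4=T, y5=F.)
Total: 0 + 3 = 3.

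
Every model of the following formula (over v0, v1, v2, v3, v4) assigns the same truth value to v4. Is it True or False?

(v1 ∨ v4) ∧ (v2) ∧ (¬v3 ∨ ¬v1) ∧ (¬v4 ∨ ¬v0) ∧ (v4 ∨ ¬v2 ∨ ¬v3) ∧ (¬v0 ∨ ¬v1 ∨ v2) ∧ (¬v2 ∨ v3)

True

Suppose v4 = False.
The clause (v1) is unit, so v1 = True.
The clause (v2) is unit, so v2 = True.
The clause (¬v3) is unit, so v3 = False.
That conflicts with the unit clause (v3).
So every satisfying assignment has v4 = True.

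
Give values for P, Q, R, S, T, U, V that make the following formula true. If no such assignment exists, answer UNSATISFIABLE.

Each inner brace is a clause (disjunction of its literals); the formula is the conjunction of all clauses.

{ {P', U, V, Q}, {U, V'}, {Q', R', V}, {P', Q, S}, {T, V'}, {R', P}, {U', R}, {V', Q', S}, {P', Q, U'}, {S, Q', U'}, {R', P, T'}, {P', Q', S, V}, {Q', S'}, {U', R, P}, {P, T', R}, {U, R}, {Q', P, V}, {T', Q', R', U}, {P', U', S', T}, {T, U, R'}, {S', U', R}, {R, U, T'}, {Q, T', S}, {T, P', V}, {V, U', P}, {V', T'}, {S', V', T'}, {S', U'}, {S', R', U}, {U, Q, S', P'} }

Suppose U = 1.
Unit clause (R) forces R = 1.
Unit clause (P) forces P = 1.
Unit clause (Q) forces Q = 1.
Unit clause (V) forces V = 1.
Unit clause (T) forces T = 1.
Now (T') is unsatisfied and unit — conflict.
That branch fails; take U = 0 instead.
Unit clause (V') forces V = 0.
Unit clause (R) forces R = 1.
Unit clause (Q') forces Q = 0.
Unit clause (P') forces P = 0.
Now (P) is unsatisfied and unit — conflict.
Both values of U lead to a conflict.

UNSATISFIABLE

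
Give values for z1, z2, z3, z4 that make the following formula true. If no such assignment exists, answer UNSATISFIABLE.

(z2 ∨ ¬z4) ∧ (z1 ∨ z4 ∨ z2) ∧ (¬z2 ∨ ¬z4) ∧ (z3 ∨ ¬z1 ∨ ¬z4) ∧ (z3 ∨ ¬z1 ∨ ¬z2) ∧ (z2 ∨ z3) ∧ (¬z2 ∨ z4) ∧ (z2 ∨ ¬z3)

Suppose z2 = True.
From the singleton clause (¬z4), z4 = False.
But (z4) is also a unit clause — contradiction.
That branch fails; take z2 = False instead.
From the singleton clause (¬z4), z4 = False.
From the singleton clause (z1), z1 = True.
From the singleton clause (z3), z3 = True.
But (¬z3) is also a unit clause — contradiction.
Both values of z2 lead to a conflict.

UNSATISFIABLE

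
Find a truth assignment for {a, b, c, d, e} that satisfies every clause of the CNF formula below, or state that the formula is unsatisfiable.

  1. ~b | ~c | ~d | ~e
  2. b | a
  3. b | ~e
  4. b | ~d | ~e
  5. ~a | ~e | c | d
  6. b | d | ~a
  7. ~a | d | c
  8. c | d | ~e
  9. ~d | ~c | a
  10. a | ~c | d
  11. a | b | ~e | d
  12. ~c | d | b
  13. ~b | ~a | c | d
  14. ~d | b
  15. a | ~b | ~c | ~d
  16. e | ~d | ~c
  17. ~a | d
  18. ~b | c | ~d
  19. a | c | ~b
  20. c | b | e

UNSATISFIABLE

Try b = 1.
Try a = 0.
(c) alone gives c = 1.
(~d) alone gives d = 0.
That conflicts with the unit clause (d).
So a must be the other value — set a = 1.
(d) alone gives d = 1.
(c) alone gives c = 1.
(~e) alone gives e = 0.
That conflicts with the unit clause (e).
Neither a = 1 nor a = 0 works.
So b must be the other value — set b = 0.
(a) alone gives a = 1.
(~e) alone gives e = 0.
(d) alone gives d = 1.
That conflicts with the unit clause (~d).
Neither b = 1 nor b = 0 works.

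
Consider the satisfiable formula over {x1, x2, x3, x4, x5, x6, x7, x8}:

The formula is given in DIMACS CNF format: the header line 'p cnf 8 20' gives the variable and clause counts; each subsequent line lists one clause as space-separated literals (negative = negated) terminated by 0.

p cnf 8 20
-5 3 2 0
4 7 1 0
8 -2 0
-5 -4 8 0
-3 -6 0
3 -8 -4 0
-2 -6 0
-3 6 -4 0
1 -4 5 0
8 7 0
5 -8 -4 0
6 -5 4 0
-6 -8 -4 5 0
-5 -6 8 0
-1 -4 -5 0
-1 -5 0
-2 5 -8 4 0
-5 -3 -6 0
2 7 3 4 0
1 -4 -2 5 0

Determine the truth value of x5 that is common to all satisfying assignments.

Suppose x5 = True.
The clause (¬x1) is unit, so x1 = False.
Case x3 = True:
The clause (¬x6) is unit, so x6 = False.
The clause (¬x4) is unit, so x4 = False.
But (x4) is also a unit clause — contradiction.
So x3 must be the other value — set x3 = False.
The clause (x2) is unit, so x2 = True.
The clause (x8) is unit, so x8 = True.
The clause (¬x4) is unit, so x4 = False.
The clause (x7) is unit, so x7 = True.
The clause (¬x6) is unit, so x6 = False.
But (x6) is also a unit clause — contradiction.
Both values of x3 lead to a conflict.
So every satisfying assignment has x5 = False.

False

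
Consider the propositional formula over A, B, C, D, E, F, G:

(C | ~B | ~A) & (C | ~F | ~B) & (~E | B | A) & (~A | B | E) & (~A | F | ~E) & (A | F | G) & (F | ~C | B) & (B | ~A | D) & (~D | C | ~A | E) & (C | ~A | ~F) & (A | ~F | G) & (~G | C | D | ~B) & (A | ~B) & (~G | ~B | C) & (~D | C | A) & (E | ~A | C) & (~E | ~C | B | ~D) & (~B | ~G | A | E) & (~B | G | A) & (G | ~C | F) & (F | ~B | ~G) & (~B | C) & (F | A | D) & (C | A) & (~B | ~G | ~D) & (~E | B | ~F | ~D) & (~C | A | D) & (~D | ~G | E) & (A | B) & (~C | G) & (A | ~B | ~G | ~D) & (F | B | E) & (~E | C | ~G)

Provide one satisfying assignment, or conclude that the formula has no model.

Branch on A: set A = 1.
Branch on C: set C = 1.
The clause (G) is unit, so G = 1.
Branch on B: set B = 1.
The clause (F) is unit, so F = 1.
The clause (~D) is unit, so D = 0.
No clause remains; E is free.

A=1; B=1; C=1; D=0; E=0; F=1; G=1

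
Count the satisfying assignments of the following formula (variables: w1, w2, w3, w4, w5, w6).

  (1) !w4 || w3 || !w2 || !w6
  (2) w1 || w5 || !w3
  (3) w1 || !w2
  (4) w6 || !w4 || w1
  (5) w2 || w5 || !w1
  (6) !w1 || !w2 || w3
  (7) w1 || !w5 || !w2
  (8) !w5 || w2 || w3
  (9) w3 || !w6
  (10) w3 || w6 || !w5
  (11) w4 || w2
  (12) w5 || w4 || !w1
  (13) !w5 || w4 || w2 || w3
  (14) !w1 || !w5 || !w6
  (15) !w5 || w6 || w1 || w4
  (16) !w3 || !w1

1

There are 2^6 = 64 truth assignments over (w1, w2, w3, w4, w5, w6).
Split on w1. With w1 = true, the clauses containing w1 are satisfied and !w1 drops from the rest; 0 of the 2^5 = 32 assignments to the other variables satisfy what remains.
With w1 = false, by the same count on the reduced clause set, 1 assignment works.
Total: 0 + 1 = 1.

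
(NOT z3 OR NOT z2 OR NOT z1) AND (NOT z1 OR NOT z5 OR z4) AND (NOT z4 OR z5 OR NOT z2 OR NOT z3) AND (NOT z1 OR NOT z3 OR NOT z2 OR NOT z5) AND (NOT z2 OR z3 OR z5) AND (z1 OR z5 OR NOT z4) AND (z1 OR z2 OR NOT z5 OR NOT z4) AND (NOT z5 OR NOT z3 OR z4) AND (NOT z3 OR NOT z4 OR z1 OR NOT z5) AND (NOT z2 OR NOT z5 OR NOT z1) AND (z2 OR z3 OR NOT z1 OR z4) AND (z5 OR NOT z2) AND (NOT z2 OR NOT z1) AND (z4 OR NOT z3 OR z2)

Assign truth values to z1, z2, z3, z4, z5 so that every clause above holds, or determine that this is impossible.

Branch on z5: set z5 = true.
Branch on z1: set z1 = true.
(z4) alone gives z4 = true.
(NOT z2) alone gives z2 = false.
Every clause is now satisfied; z3 is unconstrained.

z1: true,  z2: false,  z3: true,  z4: true,  z5: true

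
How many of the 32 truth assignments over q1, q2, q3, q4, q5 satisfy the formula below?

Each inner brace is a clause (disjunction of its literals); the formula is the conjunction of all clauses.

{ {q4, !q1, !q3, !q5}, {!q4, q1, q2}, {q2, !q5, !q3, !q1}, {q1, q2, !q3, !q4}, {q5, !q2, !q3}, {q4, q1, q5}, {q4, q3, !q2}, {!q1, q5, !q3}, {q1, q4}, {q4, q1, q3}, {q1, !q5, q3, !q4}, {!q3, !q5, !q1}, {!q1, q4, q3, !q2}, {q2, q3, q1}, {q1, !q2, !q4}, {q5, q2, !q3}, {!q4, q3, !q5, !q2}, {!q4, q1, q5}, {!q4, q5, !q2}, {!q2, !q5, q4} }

4

There are 2^5 = 32 truth assignments over (q1, q2, q3, q4, q5).
Split on q4. With q4 = true, the clauses containing q4 are satisfied and !q4 drops from the rest; 2 of the 2^4 = 16 assignments to the other variables satisfy what remains.
With q4 = false, by the same count on the reduced clause set, 2 assignments work.
(One model: q1=T, q2=F, q3=F, q4=F, q5=F.)
Total: 2 + 2 = 4.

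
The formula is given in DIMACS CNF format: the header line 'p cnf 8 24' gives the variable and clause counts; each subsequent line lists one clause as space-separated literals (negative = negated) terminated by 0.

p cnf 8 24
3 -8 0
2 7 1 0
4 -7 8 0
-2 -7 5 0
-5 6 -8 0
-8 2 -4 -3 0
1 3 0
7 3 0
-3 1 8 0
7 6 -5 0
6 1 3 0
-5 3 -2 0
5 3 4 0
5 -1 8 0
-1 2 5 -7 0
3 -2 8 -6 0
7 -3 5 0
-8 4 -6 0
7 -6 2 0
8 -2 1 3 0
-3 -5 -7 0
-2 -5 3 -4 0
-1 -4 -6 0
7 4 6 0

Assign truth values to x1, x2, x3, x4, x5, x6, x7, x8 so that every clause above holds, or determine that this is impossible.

Case x3 = True:
Case x1 = False:
(x8) alone gives x8 = True.
Case x2 = True:
Case x7 = False:
(x5) alone gives x5 = True.
(x6) alone gives x6 = True.
(x4) alone gives x4 = True.
Every clause now holds.

x1 ↦ False, x2 ↦ True, x3 ↦ True, x4 ↦ True, x5 ↦ True, x6 ↦ True, x7 ↦ False, x8 ↦ True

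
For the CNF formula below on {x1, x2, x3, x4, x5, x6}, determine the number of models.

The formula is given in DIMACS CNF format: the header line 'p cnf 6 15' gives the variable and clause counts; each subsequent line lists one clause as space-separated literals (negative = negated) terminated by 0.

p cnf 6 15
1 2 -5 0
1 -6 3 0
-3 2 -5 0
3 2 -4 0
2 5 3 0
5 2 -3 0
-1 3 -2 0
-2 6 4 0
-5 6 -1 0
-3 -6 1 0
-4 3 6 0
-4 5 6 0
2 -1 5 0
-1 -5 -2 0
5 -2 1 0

There are 2^6 = 64 truth assignments over (x1, x2, x3, x4, x5, x6).
Split on x5. With x5 = True, the clauses containing x5 are satisfied and ¬x5 drops from the rest; 2 of the 2^5 = 32 assignments to the other variables satisfy what remains.
With x5 = False, by the same count on the reduced clause set, 2 assignments work.
(One model: x1=F, x2=T, x3=T, x4=T, x5=T, x6=F.)
Total: 2 + 2 = 4.

4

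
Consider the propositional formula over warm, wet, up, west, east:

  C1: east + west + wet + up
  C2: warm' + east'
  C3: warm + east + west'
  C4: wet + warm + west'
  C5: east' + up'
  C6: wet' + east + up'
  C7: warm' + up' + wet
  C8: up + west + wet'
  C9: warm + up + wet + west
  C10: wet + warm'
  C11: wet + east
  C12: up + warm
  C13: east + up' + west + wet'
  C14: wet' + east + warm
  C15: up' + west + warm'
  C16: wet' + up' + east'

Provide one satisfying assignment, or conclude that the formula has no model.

Try warm = 1.
(east') alone gives east = 0.
(wet) alone gives wet = 1.
(up') alone gives up = 0.
(west) alone gives west = 1.
Every clause now holds.

warm: 1,  wet: 1,  up: 0,  west: 1,  east: 0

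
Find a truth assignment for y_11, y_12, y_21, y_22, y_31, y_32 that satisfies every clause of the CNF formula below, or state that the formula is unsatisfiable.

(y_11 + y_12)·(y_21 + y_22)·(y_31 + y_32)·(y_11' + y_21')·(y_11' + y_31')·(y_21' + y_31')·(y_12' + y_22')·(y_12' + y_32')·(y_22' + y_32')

Try y_11 = 1.
(y_21') alone gives y_21 = 0.
(y_22) alone gives y_22 = 1.
(y_31') alone gives y_31 = 0.
(y_32) alone gives y_32 = 1.
Now (y_32') is unsatisfied and unit — conflict.
That branch fails; take y_11 = 0 instead.
(y_12) alone gives y_12 = 1.
(y_22') alone gives y_22 = 0.
(y_21) alone gives y_21 = 1.
(y_31') alone gives y_31 = 0.
(y_32) alone gives y_32 = 1.
Now (y_32') is unsatisfied and unit — conflict.
Either choice for y_11 ends in contradiction.

UNSATISFIABLE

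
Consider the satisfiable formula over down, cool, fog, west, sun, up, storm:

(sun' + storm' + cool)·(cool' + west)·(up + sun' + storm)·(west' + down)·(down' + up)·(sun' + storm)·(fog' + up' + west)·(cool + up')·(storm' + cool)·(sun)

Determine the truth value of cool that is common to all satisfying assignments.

Suppose cool = 0.
From the singleton clause (up'), up = 0.
From the singleton clause (down'), down = 0.
From the singleton clause (west'), west = 0.
From the singleton clause (storm'), storm = 0.
From the singleton clause (sun'), sun = 0.
But (sun) is also a unit clause — contradiction.
So every satisfying assignment has cool = True.

True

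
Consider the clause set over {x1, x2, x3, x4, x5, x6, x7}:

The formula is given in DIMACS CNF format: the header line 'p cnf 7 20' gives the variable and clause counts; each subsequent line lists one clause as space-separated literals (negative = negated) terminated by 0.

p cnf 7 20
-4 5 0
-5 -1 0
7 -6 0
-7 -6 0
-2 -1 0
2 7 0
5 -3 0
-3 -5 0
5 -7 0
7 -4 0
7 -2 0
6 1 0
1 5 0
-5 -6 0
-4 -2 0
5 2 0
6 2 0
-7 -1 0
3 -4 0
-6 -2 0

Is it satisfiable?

Unsatisfiable

Suppose x4 = False.
Suppose x5 = False.
From the singleton clause (¬x3), x3 = False.
From the singleton clause (¬x7), x7 = False.
From the singleton clause (¬x6), x6 = False.
From the singleton clause (x2), x2 = True.
But (¬x2) is also a unit clause — contradiction.
That branch fails; take x5 = True instead.
From the singleton clause (¬x1), x1 = False.
From the singleton clause (¬x3), x3 = False.
From the singleton clause (x6), x6 = True.
But (¬x6) is also a unit clause — contradiction.
Both values of x5 lead to a conflict.
That branch fails; take x4 = True instead.
From the singleton clause (x5), x5 = True.
From the singleton clause (¬x1), x1 = False.
From the singleton clause (¬x3), x3 = False.
But (x3) is also a unit clause — contradiction.
Both values of x4 lead to a conflict.
No assignment satisfies every clause.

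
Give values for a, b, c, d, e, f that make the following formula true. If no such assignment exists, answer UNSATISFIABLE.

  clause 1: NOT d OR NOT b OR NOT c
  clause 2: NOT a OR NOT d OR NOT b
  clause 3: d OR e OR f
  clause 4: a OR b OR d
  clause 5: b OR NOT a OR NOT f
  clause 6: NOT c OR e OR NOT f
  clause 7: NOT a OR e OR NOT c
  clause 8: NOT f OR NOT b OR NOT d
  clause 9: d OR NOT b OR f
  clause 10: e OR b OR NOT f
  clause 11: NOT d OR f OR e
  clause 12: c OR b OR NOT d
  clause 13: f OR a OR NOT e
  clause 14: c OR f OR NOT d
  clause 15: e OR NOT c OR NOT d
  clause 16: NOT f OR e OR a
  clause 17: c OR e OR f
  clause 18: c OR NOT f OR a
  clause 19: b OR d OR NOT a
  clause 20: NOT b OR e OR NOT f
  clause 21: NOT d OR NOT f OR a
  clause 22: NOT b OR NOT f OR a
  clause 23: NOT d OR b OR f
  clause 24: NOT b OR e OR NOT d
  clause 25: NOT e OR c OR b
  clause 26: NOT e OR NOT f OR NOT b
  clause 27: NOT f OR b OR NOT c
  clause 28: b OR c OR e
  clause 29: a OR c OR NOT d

UNSATISFIABLE

Case d = false:
Case e = true:
Case a = true:
The clause (b) is unit, so b = true.
The clause (f) is unit, so f = true.
Now (NOT f) is unsatisfied and unit — conflict.
Undo a and try a = false.
The clause (b) is unit, so b = true.
The clause (f) is unit, so f = true.
Now (NOT f) is unsatisfied and unit — conflict.
Either choice for a ends in contradiction.
Undo e and try e = false.
The clause (f) is unit, so f = true.
The clause (NOT c) is unit, so c = false.
The clause (b) is unit, so b = true.
Now (NOT b) is unsatisfied and unit — conflict.
Either choice for e ends in contradiction.
Undo d and try d = true.
Case b = false:
The clause (c) is unit, so c = true.
The clause (e) is unit, so e = true.
The clause (f) is unit, so f = true.
Now (NOT f) is unsatisfied and unit — conflict.
Undo b and try b = true.
The clause (NOT c) is unit, so c = false.
The clause (NOT a) is unit, so a = false.
Now (a) is unsatisfied and unit — conflict.
Either choice for b ends in contradiction.
Either choice for d ends in contradiction.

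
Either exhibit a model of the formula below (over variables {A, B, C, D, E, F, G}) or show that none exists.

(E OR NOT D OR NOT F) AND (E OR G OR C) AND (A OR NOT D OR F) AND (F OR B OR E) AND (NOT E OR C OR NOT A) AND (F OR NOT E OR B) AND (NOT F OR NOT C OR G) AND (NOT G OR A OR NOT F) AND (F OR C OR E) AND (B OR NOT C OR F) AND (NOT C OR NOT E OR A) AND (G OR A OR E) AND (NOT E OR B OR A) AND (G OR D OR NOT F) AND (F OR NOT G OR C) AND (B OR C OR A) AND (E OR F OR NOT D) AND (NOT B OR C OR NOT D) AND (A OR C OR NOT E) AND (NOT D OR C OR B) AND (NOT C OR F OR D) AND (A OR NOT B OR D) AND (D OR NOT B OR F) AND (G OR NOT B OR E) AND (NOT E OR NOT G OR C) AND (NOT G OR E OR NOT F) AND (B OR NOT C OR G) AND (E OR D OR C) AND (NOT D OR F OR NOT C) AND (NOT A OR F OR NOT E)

A ↦ true,  B ↦ true,  C ↦ true,  D ↦ false,  E ↦ true,  F ↦ true,  G ↦ true

Branch on E: set E = true.
Branch on C: set C = true.
(A) alone gives A = true.
(F) alone gives F = true.
(G) alone gives G = true.
All clauses hold; B, D can take either value.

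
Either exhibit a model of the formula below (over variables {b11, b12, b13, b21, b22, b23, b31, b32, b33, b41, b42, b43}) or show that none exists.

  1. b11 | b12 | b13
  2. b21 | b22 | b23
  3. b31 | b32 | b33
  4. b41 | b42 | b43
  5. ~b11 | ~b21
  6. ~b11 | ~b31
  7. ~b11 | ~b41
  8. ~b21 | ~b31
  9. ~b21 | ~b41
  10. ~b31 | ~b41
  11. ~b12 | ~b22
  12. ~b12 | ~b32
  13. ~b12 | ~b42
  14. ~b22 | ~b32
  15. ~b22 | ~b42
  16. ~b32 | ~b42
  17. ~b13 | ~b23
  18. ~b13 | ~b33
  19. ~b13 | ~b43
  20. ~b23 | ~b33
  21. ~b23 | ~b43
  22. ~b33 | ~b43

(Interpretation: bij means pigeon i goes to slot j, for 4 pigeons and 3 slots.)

UNSATISFIABLE

Case b11 = 0:
Case b12 = 1:
From the singleton clause (~b22), b22 = 0.
From the singleton clause (~b32), b32 = 0.
From the singleton clause (~b42), b42 = 0.
Case b21 = 1:
From the singleton clause (~b31), b31 = 0.
From the singleton clause (b33), b33 = 1.
From the singleton clause (~b41), b41 = 0.
From the singleton clause (b43), b43 = 1.
But (~b43) is also a unit clause — contradiction.
Undo b21 and try b21 = 0.
From the singleton clause (b23), b23 = 1.
From the singleton clause (~b13), b13 = 0.
From the singleton clause (~b33), b33 = 0.
From the singleton clause (b31), b31 = 1.
From the singleton clause (~b41), b41 = 0.
From the singleton clause (b43), b43 = 1.
But (~b43) is also a unit clause — contradiction.
Both values of b21 lead to a conflict.
Undo b12 and try b12 = 0.
From the singleton clause (b13), b13 = 1.
From the singleton clause (~b23), b23 = 0.
From the singleton clause (~b33), b33 = 0.
From the singleton clause (~b43), b43 = 0.
Case b21 = 1:
From the singleton clause (~b31), b31 = 0.
From the singleton clause (b32), b32 = 1.
From the singleton clause (~b41), b41 = 0.
From the singleton clause (b42), b42 = 1.
But (~b42) is also a unit clause — contradiction.
Undo b21 and try b21 = 0.
From the singleton clause (b22), b22 = 1.
From the singleton clause (~b32), b32 = 0.
From the singleton clause (b31), b31 = 1.
From the singleton clause (~b41), b41 = 0.
From the singleton clause (b42), b42 = 1.
But (~b42) is also a unit clause — contradiction.
Both values of b21 lead to a conflict.
Both values of b12 lead to a conflict.
Undo b11 and try b11 = 1.
From the singleton clause (~b21), b21 = 0.
From the singleton clause (~b31), b31 = 0.
From the singleton clause (~b41), b41 = 0.
Case b22 = 1:
From the singleton clause (~b12), b12 = 0.
From the singleton clause (~b32), b32 = 0.
From the singleton clause (b33), b33 = 1.
From the singleton clause (~b42), b42 = 0.
From the singleton clause (b43), b43 = 1.
But (~b43) is also a unit clause — contradiction.
Undo b22 and try b22 = 0.
From the singleton clause (b23), b23 = 1.
From the singleton clause (~b13), b13 = 0.
From the singleton clause (~b33), b33 = 0.
From the singleton clause (b32), b32 = 1.
From the singleton clause (~b12), b12 = 0.
From the singleton clause (~b42), b42 = 0.
From the singleton clause (b43), b43 = 1.
But (~b43) is also a unit clause — contradiction.
Both values of b22 lead to a conflict.
Both values of b11 lead to a conflict.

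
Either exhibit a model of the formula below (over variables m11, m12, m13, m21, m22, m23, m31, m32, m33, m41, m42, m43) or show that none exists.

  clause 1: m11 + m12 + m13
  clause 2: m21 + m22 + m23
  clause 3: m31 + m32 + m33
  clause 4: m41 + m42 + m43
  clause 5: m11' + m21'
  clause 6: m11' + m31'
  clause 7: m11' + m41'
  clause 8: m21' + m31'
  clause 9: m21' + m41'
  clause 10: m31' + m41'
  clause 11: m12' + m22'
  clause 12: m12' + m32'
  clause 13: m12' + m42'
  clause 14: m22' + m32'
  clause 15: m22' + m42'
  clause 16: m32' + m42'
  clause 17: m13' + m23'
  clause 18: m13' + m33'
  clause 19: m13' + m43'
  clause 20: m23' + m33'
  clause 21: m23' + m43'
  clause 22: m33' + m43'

Try m11 = 0.
Try m12 = 1.
(m22') alone gives m22 = 0.
(m32') alone gives m32 = 0.
(m42') alone gives m42 = 0.
Try m21 = 1.
(m31') alone gives m31 = 0.
(m33) alone gives m33 = 1.
(m41') alone gives m41 = 0.
(m43) alone gives m43 = 1.
That conflicts with the unit clause (m43').
Backtrack on m21: now try m21 = 0.
(m23) alone gives m23 = 1.
(m13') alone gives m13 = 0.
(m33') alone gives m33 = 0.
(m31) alone gives m31 = 1.
(m41') alone gives m41 = 0.
(m43) alone gives m43 = 1.
That conflicts with the unit clause (m43').
Either choice for m21 ends in contradiction.
Backtrack on m12: now try m12 = 0.
(m13) alone gives m13 = 1.
(m23') alone gives m23 = 0.
(m33') alone gives m33 = 0.
(m43') alone gives m43 = 0.
Try m21 = 1.
(m31') alone gives m31 = 0.
(m32) alone gives m32 = 1.
(m41') alone gives m41 = 0.
(m42) alone gives m42 = 1.
That conflicts with the unit clause (m42').
Backtrack on m21: now try m21 = 0.
(m22) alone gives m22 = 1.
(m32') alone gives m32 = 0.
(m31) alone gives m31 = 1.
(m41') alone gives m41 = 0.
(m42) alone gives m42 = 1.
That conflicts with the unit clause (m42').
Either choice for m21 ends in contradiction.
Either choice for m12 ends in contradiction.
Backtrack on m11: now try m11 = 1.
(m21') alone gives m21 = 0.
(m31') alone gives m31 = 0.
(m41') alone gives m41 = 0.
Try m22 = 1.
(m12') alone gives m12 = 0.
(m32') alone gives m32 = 0.
(m33) alone gives m33 = 1.
(m42') alone gives m42 = 0.
(m43) alone gives m43 = 1.
That conflicts with the unit clause (m43').
Backtrack on m22: now try m22 = 0.
(m23) alone gives m23 = 1.
(m13') alone gives m13 = 0.
(m33') alone gives m33 = 0.
(m32) alone gives m32 = 1.
(m12') alone gives m12 = 0.
(m42') alone gives m42 = 0.
(m43) alone gives m43 = 1.
That conflicts with the unit clause (m43').
Either choice for m22 ends in contradiction.
Either choice for m11 ends in contradiction.

UNSATISFIABLE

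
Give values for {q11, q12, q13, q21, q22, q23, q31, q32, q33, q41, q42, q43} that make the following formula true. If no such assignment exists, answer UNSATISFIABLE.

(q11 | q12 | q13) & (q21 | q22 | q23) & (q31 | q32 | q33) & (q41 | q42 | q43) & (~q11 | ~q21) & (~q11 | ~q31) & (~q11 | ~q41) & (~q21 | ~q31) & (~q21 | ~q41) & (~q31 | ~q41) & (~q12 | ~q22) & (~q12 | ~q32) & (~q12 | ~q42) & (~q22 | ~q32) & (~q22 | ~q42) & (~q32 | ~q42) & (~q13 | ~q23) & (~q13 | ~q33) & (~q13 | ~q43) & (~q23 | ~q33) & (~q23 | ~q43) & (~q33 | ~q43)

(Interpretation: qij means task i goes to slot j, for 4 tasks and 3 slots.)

UNSATISFIABLE

Suppose q11 = 0.
Suppose q12 = 1.
From the singleton clause (~q22), q22 = 0.
From the singleton clause (~q32), q32 = 0.
From the singleton clause (~q42), q42 = 0.
Suppose q21 = 1.
From the singleton clause (~q31), q31 = 0.
From the singleton clause (q33), q33 = 1.
From the singleton clause (~q41), q41 = 0.
From the singleton clause (q43), q43 = 1.
That conflicts with the unit clause (~q43).
Backtrack on q21: now try q21 = 0.
From the singleton clause (q23), q23 = 1.
From the singleton clause (~q13), q13 = 0.
From the singleton clause (~q33), q33 = 0.
From the singleton clause (q31), q31 = 1.
From the singleton clause (~q41), q41 = 0.
From the singleton clause (q43), q43 = 1.
That conflicts with the unit clause (~q43).
Both values of q21 lead to a conflict.
Backtrack on q12: now try q12 = 0.
From the singleton clause (q13), q13 = 1.
From the singleton clause (~q23), q23 = 0.
From the singleton clause (~q33), q33 = 0.
From the singleton clause (~q43), q43 = 0.
Suppose q21 = 1.
From the singleton clause (~q31), q31 = 0.
From the singleton clause (q32), q32 = 1.
From the singleton clause (~q41), q41 = 0.
From the singleton clause (q42), q42 = 1.
That conflicts with the unit clause (~q42).
Backtrack on q21: now try q21 = 0.
From the singleton clause (q22), q22 = 1.
From the singleton clause (~q32), q32 = 0.
From the singleton clause (q31), q31 = 1.
From the singleton clause (~q41), q41 = 0.
From the singleton clause (q42), q42 = 1.
That conflicts with the unit clause (~q42).
Both values of q21 lead to a conflict.
Both values of q12 lead to a conflict.
Backtrack on q11: now try q11 = 1.
From the singleton clause (~q21), q21 = 0.
From the singleton clause (~q31), q31 = 0.
From the singleton clause (~q41), q41 = 0.
Suppose q22 = 1.
From the singleton clause (~q12), q12 = 0.
From the singleton clause (~q32), q32 = 0.
From the singleton clause (q33), q33 = 1.
From the singleton clause (~q42), q42 = 0.
From the singleton clause (q43), q43 = 1.
That conflicts with the unit clause (~q43).
Backtrack on q22: now try q22 = 0.
From the singleton clause (q23), q23 = 1.
From the singleton clause (~q13), q13 = 0.
From the singleton clause (~q33), q33 = 0.
From the singleton clause (q32), q32 = 1.
From the singleton clause (~q12), q12 = 0.
From the singleton clause (~q42), q42 = 0.
From the singleton clause (q43), q43 = 1.
That conflicts with the unit clause (~q43).
Both values of q22 lead to a conflict.
Both values of q11 lead to a conflict.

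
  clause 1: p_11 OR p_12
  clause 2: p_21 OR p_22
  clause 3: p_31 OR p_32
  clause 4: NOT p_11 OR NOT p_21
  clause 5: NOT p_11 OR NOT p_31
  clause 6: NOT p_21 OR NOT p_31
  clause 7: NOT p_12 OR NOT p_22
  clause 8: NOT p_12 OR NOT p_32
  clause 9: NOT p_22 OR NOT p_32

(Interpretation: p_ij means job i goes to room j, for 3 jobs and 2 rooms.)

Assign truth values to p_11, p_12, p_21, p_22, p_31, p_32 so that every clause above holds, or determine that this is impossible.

Case p_11 = true:
The clause (NOT p_21) is unit, so p_21 = false.
The clause (p_22) is unit, so p_22 = true.
The clause (NOT p_31) is unit, so p_31 = false.
The clause (p_32) is unit, so p_32 = true.
That conflicts with the unit clause (NOT p_32).
Backtrack on p_11: now try p_11 = false.
The clause (p_12) is unit, so p_12 = true.
The clause (NOT p_22) is unit, so p_22 = false.
The clause (p_21) is unit, so p_21 = true.
The clause (NOT p_31) is unit, so p_31 = false.
The clause (p_32) is unit, so p_32 = true.
That conflicts with the unit clause (NOT p_32).
Either choice for p_11 ends in contradiction.

UNSATISFIABLE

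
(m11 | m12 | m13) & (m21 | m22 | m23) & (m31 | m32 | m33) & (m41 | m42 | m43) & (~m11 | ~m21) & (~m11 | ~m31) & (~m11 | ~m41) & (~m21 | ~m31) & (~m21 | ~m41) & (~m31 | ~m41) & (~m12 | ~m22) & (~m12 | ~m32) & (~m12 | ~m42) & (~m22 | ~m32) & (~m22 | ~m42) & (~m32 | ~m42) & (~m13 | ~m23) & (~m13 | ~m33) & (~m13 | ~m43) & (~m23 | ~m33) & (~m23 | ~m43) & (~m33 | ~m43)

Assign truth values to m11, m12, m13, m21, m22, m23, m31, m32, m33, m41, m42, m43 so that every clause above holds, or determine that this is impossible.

Case m11 = 0:
Case m12 = 1:
The clause (~m22) is unit, so m22 = 0.
The clause (~m32) is unit, so m32 = 0.
The clause (~m42) is unit, so m42 = 0.
Case m21 = 1:
The clause (~m31) is unit, so m31 = 0.
The clause (m33) is unit, so m33 = 1.
The clause (~m41) is unit, so m41 = 0.
The clause (m43) is unit, so m43 = 1.
But (~m43) is also a unit clause — contradiction.
So m21 must be the other value — set m21 = 0.
The clause (m23) is unit, so m23 = 1.
The clause (~m13) is unit, so m13 = 0.
The clause (~m33) is unit, so m33 = 0.
The clause (m31) is unit, so m31 = 1.
The clause (~m41) is unit, so m41 = 0.
The clause (m43) is unit, so m43 = 1.
But (~m43) is also a unit clause — contradiction.
Neither m21 = 1 nor m21 = 0 works.
So m12 must be the other value — set m12 = 0.
The clause (m13) is unit, so m13 = 1.
The clause (~m23) is unit, so m23 = 0.
The clause (~m33) is unit, so m33 = 0.
The clause (~m43) is unit, so m43 = 0.
Case m21 = 1:
The clause (~m31) is unit, so m31 = 0.
The clause (m32) is unit, so m32 = 1.
The clause (~m41) is unit, so m41 = 0.
The clause (m42) is unit, so m42 = 1.
But (~m42) is also a unit clause — contradiction.
So m21 must be the other value — set m21 = 0.
The clause (m22) is unit, so m22 = 1.
The clause (~m32) is unit, so m32 = 0.
The clause (m31) is unit, so m31 = 1.
The clause (~m41) is unit, so m41 = 0.
The clause (m42) is unit, so m42 = 1.
But (~m42) is also a unit clause — contradiction.
Neither m21 = 1 nor m21 = 0 works.
Neither m12 = 1 nor m12 = 0 works.
So m11 must be the other value — set m11 = 1.
The clause (~m21) is unit, so m21 = 0.
The clause (~m31) is unit, so m31 = 0.
The clause (~m41) is unit, so m41 = 0.
Case m22 = 1:
The clause (~m12) is unit, so m12 = 0.
The clause (~m32) is unit, so m32 = 0.
The clause (m33) is unit, so m33 = 1.
The clause (~m42) is unit, so m42 = 0.
The clause (m43) is unit, so m43 = 1.
But (~m43) is also a unit clause — contradiction.
So m22 must be the other value — set m22 = 0.
The clause (m23) is unit, so m23 = 1.
The clause (~m13) is unit, so m13 = 0.
The clause (~m33) is unit, so m33 = 0.
The clause (m32) is unit, so m32 = 1.
The clause (~m12) is unit, so m12 = 0.
The clause (~m42) is unit, so m42 = 0.
The clause (m43) is unit, so m43 = 1.
But (~m43) is also a unit clause — contradiction.
Neither m22 = 1 nor m22 = 0 works.
Neither m11 = 1 nor m11 = 0 works.

UNSATISFIABLE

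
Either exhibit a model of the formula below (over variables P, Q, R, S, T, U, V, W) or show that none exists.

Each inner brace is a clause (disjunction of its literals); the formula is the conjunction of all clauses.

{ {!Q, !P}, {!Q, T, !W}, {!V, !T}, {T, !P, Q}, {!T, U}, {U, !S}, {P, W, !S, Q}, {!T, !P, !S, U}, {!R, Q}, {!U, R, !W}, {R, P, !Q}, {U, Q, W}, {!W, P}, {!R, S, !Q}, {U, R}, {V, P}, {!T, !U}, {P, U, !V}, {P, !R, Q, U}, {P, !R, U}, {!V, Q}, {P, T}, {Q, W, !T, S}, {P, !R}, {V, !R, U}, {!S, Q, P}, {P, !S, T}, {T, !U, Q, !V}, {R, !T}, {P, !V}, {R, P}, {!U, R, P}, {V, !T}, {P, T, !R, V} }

UNSATISFIABLE

Branch on Q: set Q = false.
From the singleton clause (!R), R = false.
From the singleton clause (U), U = true.
From the singleton clause (!W), W = false.
From the singleton clause (!T), T = false.
From the singleton clause (!P), P = false.
But (P) is also a unit clause — contradiction.
Backtrack on Q: now try Q = true.
From the singleton clause (!P), P = false.
From the singleton clause (R), R = true.
But (!R) is also a unit clause — contradiction.
Neither Q = true nor Q = false works.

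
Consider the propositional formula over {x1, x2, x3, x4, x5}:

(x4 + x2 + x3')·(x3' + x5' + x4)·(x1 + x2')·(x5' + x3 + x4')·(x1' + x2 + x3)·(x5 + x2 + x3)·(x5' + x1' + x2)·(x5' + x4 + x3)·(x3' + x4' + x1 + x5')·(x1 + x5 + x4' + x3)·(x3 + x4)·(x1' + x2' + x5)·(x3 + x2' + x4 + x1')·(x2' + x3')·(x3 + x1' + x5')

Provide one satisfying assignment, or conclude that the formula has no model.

x1=1; x2=0; x3=1; x4=1; x5=0

Case x1 = 1:
Case x2 = 0:
From the singleton clause (x3), x3 = 1.
From the singleton clause (x4), x4 = 1.
From the singleton clause (x5'), x5 = 0.
This assignment satisfies each clause.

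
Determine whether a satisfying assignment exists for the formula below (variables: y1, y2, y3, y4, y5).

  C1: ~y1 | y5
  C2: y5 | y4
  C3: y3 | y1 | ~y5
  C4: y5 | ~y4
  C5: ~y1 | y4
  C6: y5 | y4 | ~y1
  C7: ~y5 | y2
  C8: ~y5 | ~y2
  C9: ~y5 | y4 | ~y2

Unsatisfiable

Case y1 = 0:
Case y5 = 1:
(y3) alone gives y3 = 1.
(y2) alone gives y2 = 1.
That conflicts with the unit clause (~y2).
Backtrack on y5: now try y5 = 0.
(y4) alone gives y4 = 1.
That conflicts with the unit clause (~y4).
Both values of y5 lead to a conflict.
Backtrack on y1: now try y1 = 1.
(y5) alone gives y5 = 1.
(y4) alone gives y4 = 1.
(y2) alone gives y2 = 1.
That conflicts with the unit clause (~y2).
Both values of y1 lead to a conflict.
No assignment satisfies every clause.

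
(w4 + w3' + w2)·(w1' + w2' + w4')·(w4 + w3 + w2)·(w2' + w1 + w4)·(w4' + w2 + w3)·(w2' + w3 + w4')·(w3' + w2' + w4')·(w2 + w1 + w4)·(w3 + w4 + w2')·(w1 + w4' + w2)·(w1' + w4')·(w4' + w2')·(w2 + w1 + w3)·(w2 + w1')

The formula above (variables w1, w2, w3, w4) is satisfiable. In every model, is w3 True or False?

True

Suppose w3 = 0.
Try w4 = 1.
Unit clause (w2) forces w2 = 1.
Now (w2') is unsatisfied and unit — conflict.
So w4 must be the other value — set w4 = 0.
Unit clause (w2) forces w2 = 1.
Now (w2') is unsatisfied and unit — conflict.
Either choice for w4 ends in contradiction.
So every satisfying assignment has w3 = True.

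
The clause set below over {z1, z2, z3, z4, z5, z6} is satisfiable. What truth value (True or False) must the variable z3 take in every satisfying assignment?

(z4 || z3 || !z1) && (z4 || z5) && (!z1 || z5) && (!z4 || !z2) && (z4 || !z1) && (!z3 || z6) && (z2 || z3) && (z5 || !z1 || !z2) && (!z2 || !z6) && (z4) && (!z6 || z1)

Suppose z3 = false.
(z2) alone gives z2 = true.
(!z4) alone gives z4 = false.
But (z4) is also a unit clause — contradiction.
So every satisfying assignment has z3 = True.

True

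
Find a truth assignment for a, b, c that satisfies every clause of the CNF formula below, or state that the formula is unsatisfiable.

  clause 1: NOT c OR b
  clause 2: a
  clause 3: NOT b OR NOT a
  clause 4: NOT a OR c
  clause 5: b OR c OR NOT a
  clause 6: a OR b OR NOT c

Unit clause (a) forces a = true.
Unit clause (NOT b) forces b = false.
Unit clause (NOT c) forces c = false.
That conflicts with the unit clause (c).

UNSATISFIABLE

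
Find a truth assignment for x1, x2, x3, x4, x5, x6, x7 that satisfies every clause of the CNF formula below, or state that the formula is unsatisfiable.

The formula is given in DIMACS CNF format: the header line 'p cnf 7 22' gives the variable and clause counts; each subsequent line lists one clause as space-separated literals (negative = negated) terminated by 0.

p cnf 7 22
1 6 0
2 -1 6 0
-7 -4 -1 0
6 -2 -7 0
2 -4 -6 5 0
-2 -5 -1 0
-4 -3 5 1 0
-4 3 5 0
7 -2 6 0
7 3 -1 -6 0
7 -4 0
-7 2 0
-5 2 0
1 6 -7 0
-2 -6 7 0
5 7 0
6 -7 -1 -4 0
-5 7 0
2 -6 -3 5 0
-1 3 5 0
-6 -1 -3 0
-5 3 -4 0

Try x1 = False.
Unit clause (x6) forces x6 = True.
Try x7 = True.
Unit clause (x2) forces x2 = True.
Try x4 = True.
Try x3 = True.
Unit clause (x5) forces x5 = True.
All clauses are satisfied.

x1 ↦ False, x2 ↦ True, x3 ↦ True, x4 ↦ True, x5 ↦ True, x6 ↦ True, x7 ↦ True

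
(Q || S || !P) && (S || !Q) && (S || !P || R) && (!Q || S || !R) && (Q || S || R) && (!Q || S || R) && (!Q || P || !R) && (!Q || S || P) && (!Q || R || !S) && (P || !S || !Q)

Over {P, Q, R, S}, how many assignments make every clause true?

There are 2^4 = 16 truth assignments over (P, Q, R, S).
Check each against the 10 clauses (columns in the order P, Q, R, S):
  F F F F  ✗ fails (Q || S || R)
  F F F T  ✓ satisfies all
  F F T F  ✓ satisfies all
  F F T T  ✓ satisfies all
  F T F F  ✗ fails (S || !Q)
  F T F T  ✗ fails (!Q || R || !S)
  F T T F  ✗ fails (S || !Q)
  F T T T  ✗ fails (!Q || P || !R)
  T F F F  ✗ fails (Q || S || !P)
  T F F T  ✓ satisfies all
  T F T F  ✗ fails (Q || S || !P)
  T F T T  ✓ satisfies all
  T T F F  ✗ fails (S || !Q)
  T T F T  ✗ fails (!Q || R || !S)
  T T T F  ✗ fails (S || !Q)
  T T T T  ✓ satisfies all
6 of the 16 rows are models.

6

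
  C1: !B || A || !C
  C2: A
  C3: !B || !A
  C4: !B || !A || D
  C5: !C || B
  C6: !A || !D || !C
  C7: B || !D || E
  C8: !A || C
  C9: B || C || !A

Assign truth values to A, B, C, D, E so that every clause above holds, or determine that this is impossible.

UNSATISFIABLE

From the singleton clause (A), A = true.
From the singleton clause (!B), B = false.
From the singleton clause (!C), C = false.
That conflicts with the unit clause (C).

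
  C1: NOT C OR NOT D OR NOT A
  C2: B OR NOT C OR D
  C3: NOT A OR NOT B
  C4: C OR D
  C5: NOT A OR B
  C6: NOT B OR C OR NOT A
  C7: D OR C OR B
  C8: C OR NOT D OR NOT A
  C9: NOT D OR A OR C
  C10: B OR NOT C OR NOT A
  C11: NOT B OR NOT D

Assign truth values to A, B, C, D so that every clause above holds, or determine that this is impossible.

Branch on A: set A = false.
Branch on C: set C = true.
Branch on B: set B = true.
From the singleton clause (NOT D), D = false.
This assignment satisfies each clause.

A=false; B=true; C=true; D=false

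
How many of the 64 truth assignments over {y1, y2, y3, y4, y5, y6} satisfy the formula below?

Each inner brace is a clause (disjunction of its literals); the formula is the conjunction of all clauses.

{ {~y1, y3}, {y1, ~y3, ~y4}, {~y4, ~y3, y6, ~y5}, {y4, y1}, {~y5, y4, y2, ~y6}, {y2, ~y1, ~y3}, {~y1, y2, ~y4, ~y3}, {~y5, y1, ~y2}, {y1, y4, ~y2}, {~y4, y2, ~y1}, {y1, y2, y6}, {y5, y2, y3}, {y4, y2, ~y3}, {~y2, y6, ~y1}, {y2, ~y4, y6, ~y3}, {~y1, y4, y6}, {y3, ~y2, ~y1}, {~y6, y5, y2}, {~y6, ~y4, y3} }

There are 2^6 = 64 truth assignments over (y1, y2, y3, y4, y5, y6).
Split on y6. With y6 = 1, the clauses containing y6 are satisfied and ~y6 drops from the rest; 4 of the 2^5 = 32 assignments to the other variables satisfy what remains.
With y6 = 0, by the same count on the reduced clause set, 1 assignment works.
(One model: y1=F, y2=T, y3=F, y4=T, y5=F, y6=F.)
Total: 4 + 1 = 5.

5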